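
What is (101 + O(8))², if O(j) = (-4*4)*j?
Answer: 729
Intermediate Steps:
O(j) = -16*j
(101 + O(8))² = (101 - 16*8)² = (101 - 128)² = (-27)² = 729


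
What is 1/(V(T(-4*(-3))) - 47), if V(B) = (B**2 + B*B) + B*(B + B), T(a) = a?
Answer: 1/529 ≈ 0.0018904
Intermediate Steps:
V(B) = 4*B**2 (V(B) = (B**2 + B**2) + B*(2*B) = 2*B**2 + 2*B**2 = 4*B**2)
1/(V(T(-4*(-3))) - 47) = 1/(4*(-4*(-3))**2 - 47) = 1/(4*12**2 - 47) = 1/(4*144 - 47) = 1/(576 - 47) = 1/529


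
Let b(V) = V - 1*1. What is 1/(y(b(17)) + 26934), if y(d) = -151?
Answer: 1/26783 ≈ 3.7337e-5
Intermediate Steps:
b(V) = -1 + V (b(V) = V - 1 = -1 + V)
1/(y(b(17)) + 26934) = 1/(-151 + 26934) = 1/26783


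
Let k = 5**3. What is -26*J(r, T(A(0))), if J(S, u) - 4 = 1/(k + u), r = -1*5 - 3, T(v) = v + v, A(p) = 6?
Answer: -14274/137 ≈ -104.19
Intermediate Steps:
T(v) = 2*v
k = 125
r = -8 (r = -5 - 3 = -8)
J(S, u) = 4 + 1/(125 + u)
-26*J(r, T(A(0))) = -26*(501 + 4*(2*6))/(125 + 2*6) = -26*(501 + 4*12)/(125 + 12) = -26*(501 + 48)/137 = -26*549/137 = -14274/137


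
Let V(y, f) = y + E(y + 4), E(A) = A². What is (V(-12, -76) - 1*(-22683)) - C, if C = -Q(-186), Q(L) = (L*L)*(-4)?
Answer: -115649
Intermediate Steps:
Q(L) = -4*L² (Q(L) = L²*(-4) = -4*L²)
V(y, f) = y + (4 + y)² (V(y, f) = y + (y + 4)² = y + (4 + y)²)
C = 138384 (C = -(-4)*(-186)² = -(-4)*34596 = -1*(-138384) = 138384)
(V(-12, -76) - 1*(-22683)) - C = ((-12 + (4 - 12)²) - 1*(-22683)) - 1*138384 = ((-12 + (-8)²) + 22683) - 138384 = ((-12 + 64) + 22683) - 138384 = (52 + 22683) - 138384 = 22735 - 138384 = -115649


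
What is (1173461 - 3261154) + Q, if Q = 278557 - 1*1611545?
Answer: -3420681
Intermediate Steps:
Q = -1332988 (Q = 278557 - 1611545 = -1332988)
(1173461 - 3261154) + Q = (1173461 - 3261154) - 1332988 = -2087693 - 1332988 = -3420681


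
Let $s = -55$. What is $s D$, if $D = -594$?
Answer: $32670$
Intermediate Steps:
$s D = \left(-55\right) \left(-594\right) = 32670$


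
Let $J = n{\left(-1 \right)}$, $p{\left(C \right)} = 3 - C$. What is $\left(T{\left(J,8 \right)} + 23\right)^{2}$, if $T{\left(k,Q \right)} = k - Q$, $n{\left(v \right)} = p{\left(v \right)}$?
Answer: $361$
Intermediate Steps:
$n{\left(v \right)} = 3 - v$
$J = 4$ ($J = 3 - -1 = 3 + 1 = 4$)
$\left(T{\left(J,8 \right)} + 23\right)^{2} = \left(\left(4 - 8\right) + 23\right)^{2} = \left(-4 + 23\right)^{2} = 19^{2} = 361$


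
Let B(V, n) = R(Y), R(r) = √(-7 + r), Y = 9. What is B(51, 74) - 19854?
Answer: -19854 + √2 ≈ -19853.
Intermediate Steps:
B(V, n) = √2 (B(V, n) = √(-7 + 9) = √2)
B(51, 74) - 19854 = √2 - 19854 = -19854 + √2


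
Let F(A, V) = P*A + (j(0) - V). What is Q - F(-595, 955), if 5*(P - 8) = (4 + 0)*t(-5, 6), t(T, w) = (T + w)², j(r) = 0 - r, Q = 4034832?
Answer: 4041023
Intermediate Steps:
j(r) = -r
P = 44/5 (P = 8 + ((4 + 0)*(-5 + 6)²)/5 = 8 + (4*1²)/5 = 8 + (4*1)/5 = 8 + (⅕)*4 = 8 + ⅘ = 44/5 ≈ 8.8000)
F(A, V) = -V + 44*A/5 (F(A, V) = 44*A/5 + (-1*0 - V) = 44*A/5 + (0 - V) = 44*A/5 - V = -V + 44*A/5)
Q - F(-595, 955) = 4034832 - (-1*955 + (44/5)*(-595)) = 4034832 - (-955 - 5236) = 4034832 - 1*(-6191) = 4034832 + 6191 = 4041023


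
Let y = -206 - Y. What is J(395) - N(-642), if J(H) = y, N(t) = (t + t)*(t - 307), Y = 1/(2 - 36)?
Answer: -41436547/34 ≈ -1.2187e+6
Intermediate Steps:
Y = -1/34 (Y = 1/(-34) = -1/34 ≈ -0.029412)
y = -7003/34 (y = -206 - 1*(-1/34) = -206 + 1/34 = -7003/34 ≈ -205.97)
N(t) = 2*t*(-307 + t) (N(t) = (2*t)*(-307 + t) = 2*t*(-307 + t))
J(H) = -7003/34
J(395) - N(-642) = -7003/34 - 2*(-642)*(-307 - 642) = -7003/34 - 2*(-642)*(-949) = -7003/34 - 1*1218516 = -7003/34 - 1218516 = -41436547/34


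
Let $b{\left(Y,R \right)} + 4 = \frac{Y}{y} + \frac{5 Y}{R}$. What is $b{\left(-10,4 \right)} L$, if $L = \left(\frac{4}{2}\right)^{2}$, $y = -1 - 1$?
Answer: $-46$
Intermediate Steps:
$y = -2$
$b{\left(Y,R \right)} = -4 - \frac{Y}{2} + \frac{5 Y}{R}$ ($b{\left(Y,R \right)} = -4 + \left(\frac{Y}{-2} + \frac{5 Y}{R}\right) = -4 + \left(Y \left(- \frac{1}{2}\right) + \frac{5 Y}{R}\right) = -4 - \left(\frac{Y}{2} - \frac{5 Y}{R}\right) = -4 - \frac{Y}{2} + \frac{5 Y}{R}$)
$L = 4$ ($L = \left(4 \cdot \frac{1}{2}\right)^{2} = 2^{2} = 4$)
$b{\left(-10,4 \right)} L = \left(-4 - -5 + 5 \left(-10\right) \frac{1}{4}\right) 4 = \left(-4 + 5 + 5 \left(-10\right) \frac{1}{4}\right) 4 = \left(-4 + 5 - \frac{25}{2}\right) 4 = \left(- \frac{23}{2}\right) 4 = -46$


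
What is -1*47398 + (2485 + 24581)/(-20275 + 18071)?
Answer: -52246129/1102 ≈ -47410.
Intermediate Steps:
-1*47398 + (2485 + 24581)/(-20275 + 18071) = -47398 + 27066/(-2204) = -47398 + 27066*(-1/2204) = -47398 - 13533/1102 = -52246129/1102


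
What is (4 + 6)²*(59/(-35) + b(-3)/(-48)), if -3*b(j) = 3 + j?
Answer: -1180/7 ≈ -168.57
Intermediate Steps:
b(j) = -1 - j/3 (b(j) = -(3 + j)/3 = -1 - j/3)
(4 + 6)²*(59/(-35) + b(-3)/(-48)) = (4 + 6)²*(59/(-35) + (-1 - ⅓*(-3))/(-48)) = 10²*(59*(-1/35) + (-1 + 1)*(-1/48)) = 100*(-59/35 + 0*(-1/48)) = 100*(-59/35 + 0) = 100*(-59/35) = -1180/7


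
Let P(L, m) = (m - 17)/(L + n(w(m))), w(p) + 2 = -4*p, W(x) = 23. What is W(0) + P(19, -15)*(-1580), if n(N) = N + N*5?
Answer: 59001/367 ≈ 160.77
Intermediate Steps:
w(p) = -2 - 4*p
n(N) = 6*N (n(N) = N + 5*N = 6*N)
P(L, m) = (-17 + m)/(-12 + L - 24*m) (P(L, m) = (m - 17)/(L + 6*(-2 - 4*m)) = (-17 + m)/(L + (-12 - 24*m)) = (-17 + m)/(-12 + L - 24*m))
W(0) + P(19, -15)*(-1580) = 23 + ((-17 - 15)/(-12 + 19 - 24*(-15)))*(-1580) = 23 + (-32/(-12 + 19 + 360))*(-1580) = 23 + (-32/367)*(-1580) = 23 + ((1/367)*(-32))*(-1580) = 23 - 32/367*(-1580) = 23 + 50560/367 = 59001/367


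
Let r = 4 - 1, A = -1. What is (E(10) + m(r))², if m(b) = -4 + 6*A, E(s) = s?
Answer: 0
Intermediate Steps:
r = 3
m(b) = -10 (m(b) = -4 + 6*(-1) = -4 - 6 = -10)
(E(10) + m(r))² = (10 - 10)² = 0² = 0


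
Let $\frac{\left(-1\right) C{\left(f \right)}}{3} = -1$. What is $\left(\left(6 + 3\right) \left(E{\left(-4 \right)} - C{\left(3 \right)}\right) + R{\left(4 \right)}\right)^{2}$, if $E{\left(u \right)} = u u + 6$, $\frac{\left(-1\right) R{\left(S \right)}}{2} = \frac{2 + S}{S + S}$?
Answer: $\frac{114921}{4} \approx 28730.0$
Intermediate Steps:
$R{\left(S \right)} = - \frac{2 + S}{S}$ ($R{\left(S \right)} = - 2 \frac{2 + S}{S + S} = - 2 \frac{2 + S}{2 S} = - \frac{2 + S}{S}$)
$C{\left(f \right)} = 3$ ($C{\left(f \right)} = \left(-3\right) \left(-1\right) = 3$)
$E{\left(u \right)} = 6 + u^{2}$ ($E{\left(u \right)} = u^{2} + 6 = 6 + u^{2}$)
$\left(\left(6 + 3\right) \left(E{\left(-4 \right)} - C{\left(3 \right)}\right) + R{\left(4 \right)}\right)^{2} = \left(\left(6 + 3\right) \left(\left(6 + \left(-4\right)^{2}\right) - 3\right) + \frac{-2 - 4}{4}\right)^{2} = \left(9 \left(\left(6 + 16\right) - 3\right) + \frac{-2 - 4}{4}\right)^{2} = \left(9 \left(22 - 3\right) + \frac{1}{4} \left(-6\right)\right)^{2} = \left(9 \cdot 19 - \frac{3}{2}\right)^{2} = \left(171 - \frac{3}{2}\right)^{2} = \left(\frac{339}{2}\right)^{2} = \frac{114921}{4}$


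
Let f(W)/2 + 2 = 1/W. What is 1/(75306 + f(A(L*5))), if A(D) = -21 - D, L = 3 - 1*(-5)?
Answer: 61/4593420 ≈ 1.3280e-5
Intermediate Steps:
L = 8 (L = 3 + 5 = 8)
f(W) = -4 + 2/W
1/(75306 + f(A(L*5))) = 1/(75306 + (-4 + 2/(-21 - 8*5))) = 1/(75306 + (-4 + 2/(-21 - 1*40))) = 1/(75306 + (-4 + 2/(-21 - 40))) = 1/(75306 + (-4 + 2/(-61))) = 1/(75306 + (-4 + 2*(-1/61))) = 1/(75306 + (-4 - 2/61)) = 1/(75306 - 246/61) = 1/(4593420/61) = 61/4593420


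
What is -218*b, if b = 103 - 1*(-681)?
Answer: -170912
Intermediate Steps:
b = 784 (b = 103 + 681 = 784)
-218*b = -218*784 = -170912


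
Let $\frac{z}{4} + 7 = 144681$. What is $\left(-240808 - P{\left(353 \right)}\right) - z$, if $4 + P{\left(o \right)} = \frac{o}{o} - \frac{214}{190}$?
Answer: $- \frac{77852488}{95} \approx -8.195 \cdot 10^{5}$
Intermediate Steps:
$z = 578696$ ($z = -28 + 4 \cdot 144681 = -28 + 578724 = 578696$)
$P{\left(o \right)} = - \frac{392}{95}$ ($P{\left(o \right)} = -4 + \left(\frac{o}{o} - \frac{214}{190}\right) = -4 + \left(1 - \frac{107}{95}\right) = -4 - \frac{12}{95} = - \frac{392}{95}$)
$\left(-240808 - P{\left(353 \right)}\right) - z = \left(-240808 - - \frac{392}{95}\right) - 578696 = \left(-240808 + \frac{392}{95}\right) - 578696 = - \frac{22876368}{95} - 578696 = - \frac{77852488}{95}$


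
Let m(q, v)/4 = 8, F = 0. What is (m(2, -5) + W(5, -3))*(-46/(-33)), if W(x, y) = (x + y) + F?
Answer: 1564/33 ≈ 47.394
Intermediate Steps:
m(q, v) = 32 (m(q, v) = 4*8 = 32)
W(x, y) = x + y (W(x, y) = (x + y) + 0 = x + y)
(m(2, -5) + W(5, -3))*(-46/(-33)) = (32 + (5 - 3))*(-46/(-33)) = (32 + 2)*(-46*(-1/33)) = 34*(46/33) = 1564/33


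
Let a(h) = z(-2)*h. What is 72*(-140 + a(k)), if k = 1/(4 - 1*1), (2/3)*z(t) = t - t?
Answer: -10080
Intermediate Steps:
z(t) = 0 (z(t) = 3*(t - t)/2 = (3/2)*0 = 0)
k = ⅓ (k = 1/(4 - 1) = 1/3 = ⅓ ≈ 0.33333)
a(h) = 0 (a(h) = 0*h = 0)
72*(-140 + a(k)) = 72*(-140 + 0) = 72*(-140) = -10080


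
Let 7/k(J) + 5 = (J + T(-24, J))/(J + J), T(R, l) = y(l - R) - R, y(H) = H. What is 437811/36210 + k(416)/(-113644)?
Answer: 169995080061/14059751570 ≈ 12.091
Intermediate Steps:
T(R, l) = l - 2*R (T(R, l) = (l - R) - R = l - 2*R)
k(J) = 7/(-5 + (48 + 2*J)/(2*J)) (k(J) = 7/(-5 + (J + (J - 2*(-24)))/(J + J)) = 7/(-5 + (J + (J + 48))/((2*J))) = 7/(-5 + (J + (48 + J))*(1/(2*J))) = 7/(-5 + (48 + 2*J)*(1/(2*J))) = 7/(-5 + (48 + 2*J)/(2*J)))
437811/36210 + k(416)/(-113644) = 437811/36210 - 7*416/(-24 + 4*416)/(-113644) = 437811*(1/36210) - 7*416/(-24 + 1664)*(-1/113644) = 145937/12070 - 7*416/1640*(-1/113644) = 145937/12070 - 7*416*1/1640*(-1/113644) = 145937/12070 - 364/205*(-1/113644) = 145937/12070 + 91/5824255 = 169995080061/14059751570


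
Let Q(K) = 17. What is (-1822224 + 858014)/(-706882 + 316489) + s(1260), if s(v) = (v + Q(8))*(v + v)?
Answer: 1256301253930/390393 ≈ 3.2180e+6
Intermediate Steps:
s(v) = 2*v*(17 + v) (s(v) = (v + 17)*(v + v) = (17 + v)*(2*v) = 2*v*(17 + v))
(-1822224 + 858014)/(-706882 + 316489) + s(1260) = (-1822224 + 858014)/(-706882 + 316489) + 2*1260*(17 + 1260) = -964210/(-390393) + 2*1260*1277 = -964210*(-1/390393) + 3218040 = 964210/390393 + 3218040 = 1256301253930/390393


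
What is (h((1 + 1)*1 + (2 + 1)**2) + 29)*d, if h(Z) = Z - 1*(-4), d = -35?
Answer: -1540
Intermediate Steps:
h(Z) = 4 + Z (h(Z) = Z + 4 = 4 + Z)
(h((1 + 1)*1 + (2 + 1)**2) + 29)*d = ((4 + ((1 + 1)*1 + (2 + 1)**2)) + 29)*(-35) = ((4 + (2*1 + 3**2)) + 29)*(-35) = ((4 + (2 + 9)) + 29)*(-35) = ((4 + 11) + 29)*(-35) = (15 + 29)*(-35) = 44*(-35) = -1540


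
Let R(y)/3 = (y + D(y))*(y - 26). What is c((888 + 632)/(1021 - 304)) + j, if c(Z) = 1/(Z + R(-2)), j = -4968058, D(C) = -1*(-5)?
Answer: -890097144229/179164 ≈ -4.9681e+6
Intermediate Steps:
D(C) = 5
R(y) = 3*(-26 + y)*(5 + y) (R(y) = 3*((y + 5)*(y - 26)) = 3*((5 + y)*(-26 + y)) = 3*((-26 + y)*(5 + y)) = 3*(-26 + y)*(5 + y))
c(Z) = 1/(-252 + Z) (c(Z) = 1/(Z + (-390 - 63*(-2) + 3*(-2)²)) = 1/(Z + (-390 + 126 + 3*4)) = 1/(Z + (-390 + 126 + 12)) = 1/(Z - 252) = 1/(-252 + Z))
c((888 + 632)/(1021 - 304)) + j = 1/(-252 + (888 + 632)/(1021 - 304)) - 4968058 = 1/(-252 + 1520/717) - 4968058 = 1/(-179164/717) - 4968058 = -717/179164 - 4968058 = -890097144229/179164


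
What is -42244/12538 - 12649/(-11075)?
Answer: -154629569/69429175 ≈ -2.2272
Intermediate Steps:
-42244/12538 - 12649/(-11075) = -42244*1/12538 - 12649*(-1/11075) = -21122/6269 + 12649/11075 = -154629569/69429175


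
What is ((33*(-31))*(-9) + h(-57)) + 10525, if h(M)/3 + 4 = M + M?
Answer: 19378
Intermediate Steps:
h(M) = -12 + 6*M (h(M) = -12 + 3*(M + M) = -12 + 3*(2*M) = -12 + 6*M)
((33*(-31))*(-9) + h(-57)) + 10525 = ((33*(-31))*(-9) + (-12 + 6*(-57))) + 10525 = (-1023*(-9) + (-12 - 342)) + 10525 = (9207 - 354) + 10525 = 8853 + 10525 = 19378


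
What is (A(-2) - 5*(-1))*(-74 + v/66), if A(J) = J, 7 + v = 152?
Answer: -4739/22 ≈ -215.41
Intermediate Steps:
v = 145 (v = -7 + 152 = 145)
(A(-2) - 5*(-1))*(-74 + v/66) = (-2 - 5*(-1))*(-74 + 145/66) = (-2 + 5)*(-74 + 145*(1/66)) = 3*(-74 + 145/66) = 3*(-4739/66) = -4739/22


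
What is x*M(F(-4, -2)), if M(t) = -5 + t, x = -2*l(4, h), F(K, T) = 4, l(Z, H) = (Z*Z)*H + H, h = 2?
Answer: 68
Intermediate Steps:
l(Z, H) = H + H*Z² (l(Z, H) = Z²*H + H = H*Z² + H = H + H*Z²)
x = -68 (x = -4*(1 + 4²) = -4*(1 + 16) = -4*17 = -2*34 = -68)
x*M(F(-4, -2)) = -68*(-5 + 4) = -68*(-1) = 68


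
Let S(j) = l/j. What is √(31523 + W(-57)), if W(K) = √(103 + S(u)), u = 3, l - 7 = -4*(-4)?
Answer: √(283707 + 6*√249)/3 ≈ 177.58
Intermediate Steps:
l = 23 (l = 7 - 4*(-4) = 7 + 16 = 23)
S(j) = 23/j
W(K) = 2*√249/3 (W(K) = √(103 + 23/3) = √(332/3) = 2*√249/3)
√(31523 + W(-57)) = √(31523 + 2*√249/3)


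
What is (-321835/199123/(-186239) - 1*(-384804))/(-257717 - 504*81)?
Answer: -14270251777361023/11071234279708777 ≈ -1.2889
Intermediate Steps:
(-321835/199123/(-186239) - 1*(-384804))/(-257717 - 504*81) = (-321835*1/199123*(-1/186239) + 384804)/(-257717 - 40824) = (-321835/199123*(-1/186239) + 384804)/(-298541) = (321835/37084468397 + 384804)*(-1/298541) = (14270251777361023/37084468397)*(-1/298541) = -14270251777361023/11071234279708777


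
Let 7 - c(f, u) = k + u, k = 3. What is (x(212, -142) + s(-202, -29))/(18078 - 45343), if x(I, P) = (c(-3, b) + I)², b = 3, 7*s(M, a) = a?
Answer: -317554/190855 ≈ -1.6638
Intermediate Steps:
s(M, a) = a/7
c(f, u) = 4 - u (c(f, u) = 7 - (3 + u) = 7 + (-3 - u) = 4 - u)
x(I, P) = (1 + I)² (x(I, P) = ((4 - 1*3) + I)² = ((4 - 3) + I)² = (1 + I)²)
(x(212, -142) + s(-202, -29))/(18078 - 45343) = ((1 + 212)² + (⅐)*(-29))/(18078 - 45343) = (213² - 29/7)/(-27265) = (45369 - 29/7)*(-1/27265) = (317554/7)*(-1/27265) = -317554/190855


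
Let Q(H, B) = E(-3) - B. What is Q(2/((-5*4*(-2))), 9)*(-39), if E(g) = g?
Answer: 468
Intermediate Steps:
Q(H, B) = -3 - B
Q(2/((-5*4*(-2))), 9)*(-39) = (-3 - 1*9)*(-39) = (-3 - 9)*(-39) = -12*(-39) = 468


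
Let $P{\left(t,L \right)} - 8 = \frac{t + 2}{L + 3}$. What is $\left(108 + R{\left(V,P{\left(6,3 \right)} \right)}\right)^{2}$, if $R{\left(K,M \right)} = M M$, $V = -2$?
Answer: $\frac{3083536}{81} \approx 38068.0$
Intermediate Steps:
$P{\left(t,L \right)} = 8 + \frac{2 + t}{3 + L}$ ($P{\left(t,L \right)} = 8 + \frac{t + 2}{L + 3} = 8 + \frac{2 + t}{3 + L}$)
$R{\left(K,M \right)} = M^{2}$
$\left(108 + R{\left(V,P{\left(6,3 \right)} \right)}\right)^{2} = \left(108 + \left(\frac{26 + 6 + 8 \cdot 3}{3 + 3}\right)^{2}\right)^{2} = \left(108 + \left(\frac{26 + 6 + 24}{6}\right)^{2}\right)^{2} = \left(108 + \left(\frac{1}{6} \cdot 56\right)^{2}\right)^{2} = \left(108 + \left(\frac{28}{3}\right)^{2}\right)^{2} = \left(108 + \frac{784}{9}\right)^{2} = \left(\frac{1756}{9}\right)^{2} = \frac{3083536}{81}$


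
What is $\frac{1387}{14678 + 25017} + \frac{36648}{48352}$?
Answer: $\frac{190225823}{239916580} \approx 0.79288$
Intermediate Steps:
$\frac{1387}{14678 + 25017} + \frac{36648}{48352} = \frac{1387}{39695} + 36648 \cdot \frac{1}{48352} = 1387 \cdot \frac{1}{39695} + \frac{4581}{6044} = \frac{1387}{39695} + \frac{4581}{6044} = \frac{190225823}{239916580}$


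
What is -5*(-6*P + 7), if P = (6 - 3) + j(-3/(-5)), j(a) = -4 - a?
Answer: -83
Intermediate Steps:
P = -8/5 (P = (6 - 3) + (-4 - (-3)/(-5)) = 3 + (-4 - (-3)*(-1)/5) = 3 + (-4 - 1*⅗) = 3 + (-4 - ⅗) = 3 - 23/5 = -8/5 ≈ -1.6000)
-5*(-6*P + 7) = -5*(-6*(-8/5) + 7) = -5*(48/5 + 7) = -5*83/5 = -83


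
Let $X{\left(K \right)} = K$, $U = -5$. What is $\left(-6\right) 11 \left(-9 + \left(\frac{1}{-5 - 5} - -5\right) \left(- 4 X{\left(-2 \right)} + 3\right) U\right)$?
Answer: $18381$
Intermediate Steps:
$\left(-6\right) 11 \left(-9 + \left(\frac{1}{-5 - 5} - -5\right) \left(- 4 X{\left(-2 \right)} + 3\right) U\right) = \left(-6\right) 11 \left(-9 + \left(\frac{1}{-5 - 5} - -5\right) \left(\left(-4\right) \left(-2\right) + 3\right) \left(-5\right)\right) = - 66 \left(-9 + \left(\frac{1}{-10} + 5\right) \left(8 + 3\right) \left(-5\right)\right) = - 66 \left(-9 + \left(- \frac{1}{10} + 5\right) 11 \left(-5\right)\right) = - 66 \left(-9 + \frac{49}{10} \cdot 11 \left(-5\right)\right) = - 66 \left(-9 + \frac{539}{10} \left(-5\right)\right) = - 66 \left(-9 - \frac{539}{2}\right) = \left(-66\right) \left(- \frac{557}{2}\right) = 18381$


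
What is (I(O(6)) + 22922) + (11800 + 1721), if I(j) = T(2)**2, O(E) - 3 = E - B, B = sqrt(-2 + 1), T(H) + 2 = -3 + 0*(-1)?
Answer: 36468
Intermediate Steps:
T(H) = -5 (T(H) = -2 + (-3 + 0*(-1)) = -2 + (-3 + 0) = -2 - 3 = -5)
B = I (B = sqrt(-1) = I ≈ 1.0*I)
O(E) = 3 + E - I (O(E) = 3 + (E - I) = 3 + E - I)
I(j) = 25 (I(j) = (-5)**2 = 25)
(I(O(6)) + 22922) + (11800 + 1721) = (25 + 22922) + (11800 + 1721) = 22947 + 13521 = 36468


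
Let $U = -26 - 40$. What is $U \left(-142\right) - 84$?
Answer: $9288$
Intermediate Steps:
$U = -66$ ($U = -26 - 40 = -66$)
$U \left(-142\right) - 84 = \left(-66\right) \left(-142\right) - 84 = 9372 - 84 = 9288$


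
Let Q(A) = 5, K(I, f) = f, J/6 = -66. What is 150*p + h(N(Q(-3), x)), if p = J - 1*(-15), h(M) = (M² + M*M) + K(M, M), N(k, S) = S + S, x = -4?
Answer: -57030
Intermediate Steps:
J = -396 (J = 6*(-66) = -396)
N(k, S) = 2*S
h(M) = M + 2*M² (h(M) = (M² + M*M) + M = (M² + M²) + M = 2*M² + M = M + 2*M²)
p = -381 (p = -396 - 1*(-15) = -396 + 15 = -381)
150*p + h(N(Q(-3), x)) = 150*(-381) + (2*(-4))*(1 + 2*(2*(-4))) = -57150 - 8*(1 + 2*(-8)) = -57150 - 8*(1 - 16) = -57150 - 8*(-15) = -57150 + 120 = -57030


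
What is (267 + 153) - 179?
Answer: 241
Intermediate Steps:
(267 + 153) - 179 = 420 - 179 = 241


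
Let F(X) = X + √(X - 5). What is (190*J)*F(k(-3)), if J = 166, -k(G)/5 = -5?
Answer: 788500 + 63080*√5 ≈ 9.2955e+5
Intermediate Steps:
k(G) = 25 (k(G) = -5*(-5) = 25)
F(X) = X + √(-5 + X)
(190*J)*F(k(-3)) = (190*166)*(25 + √(-5 + 25)) = 31540*(25 + √20) = 31540*(25 + 2*√5) = 788500 + 63080*√5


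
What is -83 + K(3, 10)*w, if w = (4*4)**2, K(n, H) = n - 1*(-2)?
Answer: 1197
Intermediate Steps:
K(n, H) = 2 + n (K(n, H) = n + 2 = 2 + n)
w = 256 (w = 16**2 = 256)
-83 + K(3, 10)*w = -83 + (2 + 3)*256 = -83 + 5*256 = -83 + 1280 = 1197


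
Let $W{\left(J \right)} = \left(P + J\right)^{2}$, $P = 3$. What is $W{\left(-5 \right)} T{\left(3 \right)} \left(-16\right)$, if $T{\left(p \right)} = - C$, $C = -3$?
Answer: $-192$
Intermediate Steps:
$W{\left(J \right)} = \left(3 + J\right)^{2}$
$T{\left(p \right)} = 3$ ($T{\left(p \right)} = \left(-1\right) \left(-3\right) = 3$)
$W{\left(-5 \right)} T{\left(3 \right)} \left(-16\right) = \left(3 - 5\right)^{2} \cdot 3 \left(-16\right) = \left(-2\right)^{2} \cdot 3 \left(-16\right) = 4 \cdot 3 \left(-16\right) = 12 \left(-16\right) = -192$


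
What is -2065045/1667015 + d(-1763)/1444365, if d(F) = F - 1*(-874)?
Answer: -596832139552/481555624095 ≈ -1.2394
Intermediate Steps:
d(F) = 874 + F (d(F) = F + 874 = 874 + F)
-2065045/1667015 + d(-1763)/1444365 = -2065045/1667015 + (874 - 1763)/1444365 = -2065045*1/1667015 - 889*1/1444365 = -413009/333403 - 889/1444365 = -596832139552/481555624095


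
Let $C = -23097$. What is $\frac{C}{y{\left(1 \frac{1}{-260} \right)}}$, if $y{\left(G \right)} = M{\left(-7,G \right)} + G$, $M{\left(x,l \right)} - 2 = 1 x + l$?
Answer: $\frac{1000870}{217} \approx 4612.3$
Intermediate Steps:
$M{\left(x,l \right)} = 2 + l + x$ ($M{\left(x,l \right)} = 2 + \left(1 x + l\right) = 2 + \left(x + l\right) = 2 + \left(l + x\right) = 2 + l + x$)
$y{\left(G \right)} = -5 + 2 G$ ($y{\left(G \right)} = \left(2 + G - 7\right) + G = \left(-5 + G\right) + G = -5 + 2 G$)
$\frac{C}{y{\left(1 \frac{1}{-260} \right)}} = - \frac{23097}{-5 + 2 \cdot 1 \frac{1}{-260}} = - \frac{23097}{-5 + 2 \cdot 1 \left(- \frac{1}{260}\right)} = - \frac{23097}{-5 + 2 \left(- \frac{1}{260}\right)} = - \frac{23097}{-5 - \frac{1}{130}} = - \frac{23097}{- \frac{651}{130}} = \left(-23097\right) \left(- \frac{130}{651}\right) = \frac{1000870}{217}$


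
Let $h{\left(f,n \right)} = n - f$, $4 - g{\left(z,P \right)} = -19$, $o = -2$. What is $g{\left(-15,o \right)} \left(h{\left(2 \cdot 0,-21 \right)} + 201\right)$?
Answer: $4140$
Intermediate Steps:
$g{\left(z,P \right)} = 23$ ($g{\left(z,P \right)} = 4 - -19 = 4 + 19 = 23$)
$g{\left(-15,o \right)} \left(h{\left(2 \cdot 0,-21 \right)} + 201\right) = 23 \left(\left(-21 - 2 \cdot 0\right) + 201\right) = 23 \left(\left(-21 - 0\right) + 201\right) = 23 \left(\left(-21 + 0\right) + 201\right) = 23 \left(-21 + 201\right) = 23 \cdot 180 = 4140$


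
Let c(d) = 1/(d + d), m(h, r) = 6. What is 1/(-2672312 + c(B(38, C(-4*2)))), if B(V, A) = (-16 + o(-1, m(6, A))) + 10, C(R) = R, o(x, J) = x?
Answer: -14/37412369 ≈ -3.7421e-7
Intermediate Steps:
B(V, A) = -7 (B(V, A) = (-16 - 1) + 10 = -17 + 10 = -7)
c(d) = 1/(2*d)
1/(-2672312 + c(B(38, C(-4*2)))) = 1/(-2672312 + (½)/(-7)) = 1/(-2672312 + (½)*(-⅐)) = 1/(-2672312 - 1/14) = 1/(-37412369/14) = -14/37412369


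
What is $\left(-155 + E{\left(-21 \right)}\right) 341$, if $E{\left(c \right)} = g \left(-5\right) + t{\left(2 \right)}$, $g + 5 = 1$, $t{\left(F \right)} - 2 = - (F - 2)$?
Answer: $-45353$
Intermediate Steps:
$t{\left(F \right)} = 4 - F$ ($t{\left(F \right)} = 2 - \left(F - 2\right) = 2 - \left(-2 + F\right) = 4 - F$)
$g = -4$ ($g = -5 + 1 = -4$)
$E{\left(c \right)} = 22$ ($E{\left(c \right)} = \left(-4\right) \left(-5\right) + \left(4 - 2\right) = 20 + \left(4 - 2\right) = 20 + 2 = 22$)
$\left(-155 + E{\left(-21 \right)}\right) 341 = \left(-155 + 22\right) 341 = \left(-133\right) 341 = -45353$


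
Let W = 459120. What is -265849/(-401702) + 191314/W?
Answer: 49726952327/46107355560 ≈ 1.0785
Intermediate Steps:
-265849/(-401702) + 191314/W = -265849/(-401702) + 191314/459120 = -265849*(-1/401702) + 191314*(1/459120) = 265849/401702 + 95657/229560 = 49726952327/46107355560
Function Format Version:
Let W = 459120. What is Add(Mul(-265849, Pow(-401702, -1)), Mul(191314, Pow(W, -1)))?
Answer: Rational(49726952327, 46107355560) ≈ 1.0785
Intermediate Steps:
Add(Mul(-265849, Pow(-401702, -1)), Mul(191314, Pow(W, -1))) = Add(Mul(-265849, Pow(-401702, -1)), Mul(191314, Pow(459120, -1))) = Add(Mul(-265849, Rational(-1, 401702)), Mul(191314, Rational(1, 459120))) = Add(Rational(265849, 401702), Rational(95657, 229560)) = Rational(49726952327, 46107355560)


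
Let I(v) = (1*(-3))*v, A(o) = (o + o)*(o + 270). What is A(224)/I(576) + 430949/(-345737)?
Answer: -1207194169/9334899 ≈ -129.32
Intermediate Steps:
A(o) = 2*o*(270 + o) (A(o) = (2*o)*(270 + o) = 2*o*(270 + o))
I(v) = -3*v
A(224)/I(576) + 430949/(-345737) = (2*224*(270 + 224))/((-3*576)) + 430949/(-345737) = (2*224*494)/(-1728) + 430949*(-1/345737) = 221312*(-1/1728) - 430949/345737 = -3458/27 - 430949/345737 = -1207194169/9334899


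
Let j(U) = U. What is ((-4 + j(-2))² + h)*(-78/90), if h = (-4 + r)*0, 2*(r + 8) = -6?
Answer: -156/5 ≈ -31.200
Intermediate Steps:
r = -11 (r = -8 + (½)*(-6) = -8 - 3 = -11)
h = 0 (h = (-4 - 11)*0 = -15*0 = 0)
((-4 + j(-2))² + h)*(-78/90) = ((-4 - 2)² + 0)*(-78/90) = ((-6)² + 0)*(-78*1/90) = (36 + 0)*(-13/15) = 36*(-13/15) = -156/5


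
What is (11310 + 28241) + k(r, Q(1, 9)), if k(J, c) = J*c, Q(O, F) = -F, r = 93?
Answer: 38714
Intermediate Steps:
(11310 + 28241) + k(r, Q(1, 9)) = (11310 + 28241) + 93*(-1*9) = 39551 + 93*(-9) = 39551 - 837 = 38714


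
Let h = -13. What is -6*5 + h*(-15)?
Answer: 165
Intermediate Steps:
-6*5 + h*(-15) = -6*5 - 13*(-15) = -30 + 195 = 165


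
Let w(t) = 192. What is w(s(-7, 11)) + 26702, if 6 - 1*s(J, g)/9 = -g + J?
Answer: 26894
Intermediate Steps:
s(J, g) = 54 - 9*J + 9*g (s(J, g) = 54 - 9*(-g + J) = 54 - 9*(J - g) = 54 + (-9*J + 9*g) = 54 - 9*J + 9*g)
w(s(-7, 11)) + 26702 = 192 + 26702 = 26894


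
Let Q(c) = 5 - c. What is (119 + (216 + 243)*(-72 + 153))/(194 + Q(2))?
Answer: 37298/197 ≈ 189.33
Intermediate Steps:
(119 + (216 + 243)*(-72 + 153))/(194 + Q(2)) = (119 + (216 + 243)*(-72 + 153))/(194 + (5 - 1*2)) = (119 + 459*81)/(194 + (5 - 2)) = (119 + 37179)/(194 + 3) = 37298/197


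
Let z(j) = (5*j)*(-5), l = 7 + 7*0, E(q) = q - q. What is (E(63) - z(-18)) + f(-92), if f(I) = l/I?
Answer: -41407/92 ≈ -450.08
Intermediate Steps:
E(q) = 0
l = 7 (l = 7 + 0 = 7)
f(I) = 7/I
z(j) = -25*j
(E(63) - z(-18)) + f(-92) = (0 - (-25)*(-18)) + 7/(-92) = (0 - 1*450) + 7*(-1/92) = (0 - 450) - 7/92 = -450 - 7/92 = -41407/92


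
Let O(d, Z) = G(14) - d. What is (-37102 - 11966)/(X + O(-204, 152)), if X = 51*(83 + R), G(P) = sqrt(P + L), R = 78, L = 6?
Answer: -82581444/14162441 + 98136*sqrt(5)/70812205 ≈ -5.8279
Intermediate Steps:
G(P) = sqrt(6 + P) (G(P) = sqrt(P + 6) = sqrt(6 + P))
X = 8211 (X = 51*(83 + 78) = 51*161 = 8211)
O(d, Z) = -d + 2*sqrt(5) (O(d, Z) = sqrt(6 + 14) - d = sqrt(20) - d = 2*sqrt(5) - d = -d + 2*sqrt(5))
(-37102 - 11966)/(X + O(-204, 152)) = (-37102 - 11966)/(8211 + (-1*(-204) + 2*sqrt(5))) = -49068/(8211 + (204 + 2*sqrt(5))) = -49068/(8415 + 2*sqrt(5))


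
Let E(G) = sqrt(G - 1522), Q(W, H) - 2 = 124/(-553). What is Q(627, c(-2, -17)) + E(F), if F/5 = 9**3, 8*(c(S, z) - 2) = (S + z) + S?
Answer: 982/553 + sqrt(2123) ≈ 47.852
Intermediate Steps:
c(S, z) = 2 + S/4 + z/8 (c(S, z) = 2 + ((S + z) + S)/8 = 2 + (z + 2*S)/8 = 2 + (S/4 + z/8) = 2 + S/4 + z/8)
Q(W, H) = 982/553 (Q(W, H) = 2 + 124/(-553) = 2 + 124*(-1/553) = 2 - 124/553 = 982/553)
F = 3645 (F = 5*9**3 = 5*729 = 3645)
E(G) = sqrt(-1522 + G)
Q(627, c(-2, -17)) + E(F) = 982/553 + sqrt(-1522 + 3645) = 982/553 + sqrt(2123)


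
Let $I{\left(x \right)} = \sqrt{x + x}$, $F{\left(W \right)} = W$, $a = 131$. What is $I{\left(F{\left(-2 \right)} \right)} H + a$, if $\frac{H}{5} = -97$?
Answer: $131 - 970 i \approx 131.0 - 970.0 i$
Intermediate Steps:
$I{\left(x \right)} = \sqrt{2} \sqrt{x}$ ($I{\left(x \right)} = \sqrt{2 x} = \sqrt{2} \sqrt{x}$)
$H = -485$ ($H = 5 \left(-97\right) = -485$)
$I{\left(F{\left(-2 \right)} \right)} H + a = \sqrt{2} \sqrt{-2} \left(-485\right) + 131 = \sqrt{2} i \sqrt{2} \left(-485\right) + 131 = 2 i \left(-485\right) + 131 = - 970 i + 131 = 131 - 970 i$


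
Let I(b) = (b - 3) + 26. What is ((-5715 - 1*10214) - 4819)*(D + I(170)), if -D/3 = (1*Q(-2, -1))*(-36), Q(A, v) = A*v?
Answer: -8485932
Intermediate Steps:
D = 216 (D = -3*1*(-2*(-1))*(-36) = -3*1*2*(-36) = -6*(-36) = -3*(-72) = 216)
I(b) = 23 + b (I(b) = (-3 + b) + 26 = 23 + b)
((-5715 - 1*10214) - 4819)*(D + I(170)) = ((-5715 - 1*10214) - 4819)*(216 + (23 + 170)) = ((-5715 - 10214) - 4819)*(216 + 193) = (-15929 - 4819)*409 = -20748*409 = -8485932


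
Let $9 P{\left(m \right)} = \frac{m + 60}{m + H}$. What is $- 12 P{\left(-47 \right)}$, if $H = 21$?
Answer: $\frac{2}{3} \approx 0.66667$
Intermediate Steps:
$P{\left(m \right)} = \frac{60 + m}{9 \left(21 + m\right)}$ ($P{\left(m \right)} = \frac{\left(m + 60\right) \frac{1}{m + 21}}{9} = \frac{\left(60 + m\right) \frac{1}{21 + m}}{9} = \frac{\frac{1}{21 + m} \left(60 + m\right)}{9} = \frac{60 + m}{9 \left(21 + m\right)}$)
$- 12 P{\left(-47 \right)} = - 12 \frac{60 - 47}{9 \left(21 - 47\right)} = - 12 \cdot \frac{1}{9} \frac{1}{-26} \cdot 13 = - 12 \cdot \frac{1}{9} \left(- \frac{1}{26}\right) 13 = \left(-12\right) \left(- \frac{1}{18}\right) = \frac{2}{3}$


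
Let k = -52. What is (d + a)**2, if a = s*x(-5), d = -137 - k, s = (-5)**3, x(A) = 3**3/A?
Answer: 348100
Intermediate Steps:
x(A) = 27/A
s = -125
d = -85 (d = -137 - 1*(-52) = -137 + 52 = -85)
a = 675 (a = -3375/(-5) = -3375*(-1)/5 = -125*(-27/5) = 675)
(d + a)**2 = (-85 + 675)**2 = 590**2 = 348100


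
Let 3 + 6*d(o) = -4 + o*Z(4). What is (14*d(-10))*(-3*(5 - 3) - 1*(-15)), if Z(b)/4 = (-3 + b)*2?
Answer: -1827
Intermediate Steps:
Z(b) = -24 + 8*b (Z(b) = 4*((-3 + b)*2) = 4*(-6 + 2*b) = -24 + 8*b)
d(o) = -7/6 + 4*o/3 (d(o) = -½ + (-4 + o*(-24 + 8*4))/6 = -½ + (-4 + o*(-24 + 32))/6 = -½ + (-4 + o*8)/6 = -½ + (-4 + 8*o)/6 = -½ + (-⅔ + 4*o/3) = -7/6 + 4*o/3)
(14*d(-10))*(-3*(5 - 3) - 1*(-15)) = (14*(-7/6 + (4/3)*(-10)))*(-3*(5 - 3) - 1*(-15)) = (14*(-7/6 - 40/3))*(-3*2 + 15) = (14*(-29/2))*(-1*6 + 15) = -203*(-6 + 15) = -203*9 = -1827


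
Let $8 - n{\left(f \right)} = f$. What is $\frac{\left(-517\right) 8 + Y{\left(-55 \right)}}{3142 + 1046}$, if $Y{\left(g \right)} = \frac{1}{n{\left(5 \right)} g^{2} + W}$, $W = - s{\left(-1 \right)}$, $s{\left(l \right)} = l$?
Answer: $- \frac{37538335}{38010288} \approx -0.98758$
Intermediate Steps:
$n{\left(f \right)} = 8 - f$
$W = 1$ ($W = \left(-1\right) \left(-1\right) = 1$)
$Y{\left(g \right)} = \frac{1}{1 + 3 g^{2}}$ ($Y{\left(g \right)} = \frac{1}{\left(8 - 5\right) g^{2} + 1} = \frac{1}{3 g^{2} + 1} = \frac{1}{1 + 3 g^{2}}$)
$\frac{\left(-517\right) 8 + Y{\left(-55 \right)}}{3142 + 1046} = \frac{\left(-517\right) 8 + \frac{1}{1 + 3 \left(-55\right)^{2}}}{3142 + 1046} = \frac{-4136 + \frac{1}{1 + 3 \cdot 3025}}{4188} = \left(-4136 + \frac{1}{1 + 9075}\right) \frac{1}{4188} = \left(-4136 + \frac{1}{9076}\right) \frac{1}{4188} = \left(- \frac{37538335}{9076}\right) \frac{1}{4188} = - \frac{37538335}{38010288}$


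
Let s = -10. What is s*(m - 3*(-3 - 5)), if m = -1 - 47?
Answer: 240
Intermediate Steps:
m = -48
s*(m - 3*(-3 - 5)) = -10*(-48 - 3*(-3 - 5)) = -10*(-48 - 3*(-8)) = -10*(-48 + 24) = -10*(-24) = 240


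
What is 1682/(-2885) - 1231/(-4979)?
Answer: -4823243/14364415 ≈ -0.33578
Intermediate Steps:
1682/(-2885) - 1231/(-4979) = 1682*(-1/2885) - 1231*(-1/4979) = -1682/2885 + 1231/4979 = -4823243/14364415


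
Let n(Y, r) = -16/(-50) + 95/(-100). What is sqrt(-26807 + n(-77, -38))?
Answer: I*sqrt(2680763)/10 ≈ 163.73*I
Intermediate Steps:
n(Y, r) = -63/100 (n(Y, r) = -16*(-1/50) + 95*(-1/100) = 8/25 - 19/20 = -63/100)
sqrt(-26807 + n(-77, -38)) = sqrt(-26807 - 63/100) = sqrt(-2680763/100) = I*sqrt(2680763)/10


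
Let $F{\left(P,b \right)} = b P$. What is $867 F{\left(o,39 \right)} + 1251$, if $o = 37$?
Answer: $1252332$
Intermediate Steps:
$F{\left(P,b \right)} = P b$
$867 F{\left(o,39 \right)} + 1251 = 867 \cdot 37 \cdot 39 + 1251 = 867 \cdot 1443 + 1251 = 1251081 + 1251 = 1252332$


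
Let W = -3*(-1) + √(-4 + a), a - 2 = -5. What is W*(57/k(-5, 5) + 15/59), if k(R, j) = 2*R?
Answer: -9639/590 - 3213*I*√7/590 ≈ -16.337 - 14.408*I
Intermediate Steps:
a = -3 (a = 2 - 5 = -3)
W = 3 + I*√7 (W = -3*(-1) + √(-4 - 3) = 3 + √(-7) = 3 + I*√7 ≈ 3.0 + 2.6458*I)
W*(57/k(-5, 5) + 15/59) = (3 + I*√7)*(57/((2*(-5))) + 15/59) = (3 + I*√7)*(57/(-10) + 15*(1/59)) = (3 + I*√7)*(57*(-⅒) + 15/59) = (3 + I*√7)*(-57/10 + 15/59) = (3 + I*√7)*(-3213/590) = -9639/590 - 3213*I*√7/590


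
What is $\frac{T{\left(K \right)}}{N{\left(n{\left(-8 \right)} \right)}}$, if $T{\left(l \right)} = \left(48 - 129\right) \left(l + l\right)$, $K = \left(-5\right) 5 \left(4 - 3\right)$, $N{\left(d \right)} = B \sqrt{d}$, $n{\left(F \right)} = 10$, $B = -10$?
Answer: $- \frac{81 \sqrt{10}}{2} \approx -128.07$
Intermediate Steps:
$N{\left(d \right)} = - 10 \sqrt{d}$
$K = -25$ ($K = \left(-25\right) 1 = -25$)
$T{\left(l \right)} = - 162 l$ ($T{\left(l \right)} = - 81 \cdot 2 l = - 162 l$)
$\frac{T{\left(K \right)}}{N{\left(n{\left(-8 \right)} \right)}} = \frac{\left(-162\right) \left(-25\right)}{\left(-10\right) \sqrt{10}} = 4050 \left(- \frac{\sqrt{10}}{100}\right) = - \frac{81 \sqrt{10}}{2}$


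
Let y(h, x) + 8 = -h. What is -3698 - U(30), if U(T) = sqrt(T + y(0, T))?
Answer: -3698 - sqrt(22) ≈ -3702.7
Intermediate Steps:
y(h, x) = -8 - h
U(T) = sqrt(-8 + T) (U(T) = sqrt(T + (-8 - 1*0)) = sqrt(T + (-8 + 0)) = sqrt(T - 8) = sqrt(-8 + T))
-3698 - U(30) = -3698 - sqrt(-8 + 30) = -3698 - sqrt(22)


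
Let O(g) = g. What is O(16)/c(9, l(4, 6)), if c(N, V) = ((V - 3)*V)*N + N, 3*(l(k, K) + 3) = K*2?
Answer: -16/9 ≈ -1.7778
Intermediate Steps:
l(k, K) = -3 + 2*K/3 (l(k, K) = -3 + (K*2)/3 = -3 + (2*K)/3 = -3 + 2*K/3)
c(N, V) = N + N*V*(-3 + V) (c(N, V) = ((-3 + V)*V)*N + N = (V*(-3 + V))*N + N = N*V*(-3 + V) + N = N + N*V*(-3 + V))
O(16)/c(9, l(4, 6)) = 16/((9*(1 + (-3 + (⅔)*6)² - 3*(-3 + (⅔)*6)))) = 16/((9*(1 + (-3 + 4)² - 3*(-3 + 4)))) = 16/((9*(1 + 1² - 3*1))) = 16/((9*(1 + 1 - 3))) = 16/((9*(-1))) = 16/(-9) = 16*(-⅑) = -16/9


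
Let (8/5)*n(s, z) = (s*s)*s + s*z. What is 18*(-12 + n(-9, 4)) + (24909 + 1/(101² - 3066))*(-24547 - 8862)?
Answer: -23750805570391/28540 ≈ -8.3219e+8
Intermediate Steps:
n(s, z) = 5*s³/8 + 5*s*z/8 (n(s, z) = 5*((s*s)*s + s*z)/8 = 5*(s²*s + s*z)/8 = 5*(s³ + s*z)/8 = 5*s³/8 + 5*s*z/8)
18*(-12 + n(-9, 4)) + (24909 + 1/(101² - 3066))*(-24547 - 8862) = 18*(-12 + (5/8)*(-9)*(4 + (-9)²)) + (24909 + 1/(101² - 3066))*(-24547 - 8862) = 18*(-12 + (5/8)*(-9)*(4 + 81)) + (24909 + 1/(10201 - 3066))*(-33409) = 18*(-12 + (5/8)*(-9)*85) + (24909 + 1/7135)*(-33409) = 18*(-12 - 3825/8) + (24909 + 1/7135)*(-33409) = 18*(-3921/8) + (177725716/7135)*(-33409) = -35289/4 - 5937638445844/7135 = -23750805570391/28540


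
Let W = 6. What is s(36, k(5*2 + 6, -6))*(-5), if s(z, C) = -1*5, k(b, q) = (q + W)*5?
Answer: 25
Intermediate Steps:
k(b, q) = 30 + 5*q (k(b, q) = (q + 6)*5 = (6 + q)*5 = 30 + 5*q)
s(z, C) = -5
s(36, k(5*2 + 6, -6))*(-5) = -5*(-5) = 25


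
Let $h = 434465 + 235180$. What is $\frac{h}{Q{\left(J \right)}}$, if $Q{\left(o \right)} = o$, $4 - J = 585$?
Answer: $- \frac{669645}{581} \approx -1152.6$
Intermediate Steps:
$J = -581$ ($J = 4 - 585 = -581$)
$h = 669645$
$\frac{h}{Q{\left(J \right)}} = \frac{669645}{-581} = 669645 \left(- \frac{1}{581}\right) = - \frac{669645}{581}$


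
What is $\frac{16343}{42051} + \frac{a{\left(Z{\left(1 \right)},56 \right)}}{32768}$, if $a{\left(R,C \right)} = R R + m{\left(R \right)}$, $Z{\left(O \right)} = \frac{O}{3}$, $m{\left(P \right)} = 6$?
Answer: $\frac{1607353207}{4133781504} \approx 0.38883$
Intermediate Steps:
$Z{\left(O \right)} = \frac{O}{3}$ ($Z{\left(O \right)} = O \frac{1}{3} = \frac{O}{3}$)
$a{\left(R,C \right)} = 6 + R^{2}$ ($a{\left(R,C \right)} = R R + 6 = R^{2} + 6 = 6 + R^{2}$)
$\frac{16343}{42051} + \frac{a{\left(Z{\left(1 \right)},56 \right)}}{32768} = \frac{16343}{42051} + \frac{6 + \left(\frac{1}{3} \cdot 1\right)^{2}}{32768} = 16343 \cdot \frac{1}{42051} + \left(6 + \left(\frac{1}{3}\right)^{2}\right) \frac{1}{32768} = \frac{16343}{42051} + \left(6 + \frac{1}{9}\right) \frac{1}{32768} = \frac{16343}{42051} + \frac{55}{9} \cdot \frac{1}{32768} = \frac{16343}{42051} + \frac{55}{294912} = \frac{1607353207}{4133781504}$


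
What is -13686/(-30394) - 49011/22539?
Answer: -196861930/114175061 ≈ -1.7242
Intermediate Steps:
-13686/(-30394) - 49011/22539 = -13686*(-1/30394) - 49011*1/22539 = 6843/15197 - 16337/7513 = -196861930/114175061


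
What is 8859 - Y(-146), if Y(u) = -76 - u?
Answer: 8789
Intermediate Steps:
8859 - Y(-146) = 8859 - (-76 - 1*(-146)) = 8859 - (-76 + 146) = 8859 - 1*70 = 8859 - 70 = 8789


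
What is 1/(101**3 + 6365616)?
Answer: 1/7395917 ≈ 1.3521e-7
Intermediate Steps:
1/(101**3 + 6365616) = 1/(1030301 + 6365616) = 1/7395917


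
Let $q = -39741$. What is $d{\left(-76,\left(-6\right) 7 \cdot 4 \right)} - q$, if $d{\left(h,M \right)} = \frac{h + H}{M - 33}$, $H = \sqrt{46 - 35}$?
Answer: $\frac{7988017}{201} - \frac{\sqrt{11}}{201} \approx 39741.0$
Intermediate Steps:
$H = \sqrt{11} \approx 3.3166$
$d{\left(h,M \right)} = \frac{h + \sqrt{11}}{-33 + M}$ ($d{\left(h,M \right)} = \frac{h + \sqrt{11}}{M - 33} = \frac{h + \sqrt{11}}{-33 + M}$)
$d{\left(-76,\left(-6\right) 7 \cdot 4 \right)} - q = \frac{-76 + \sqrt{11}}{-33 + \left(-6\right) 7 \cdot 4} - -39741 = \frac{-76 + \sqrt{11}}{-33 - 168} + 39741 = \frac{-76 + \sqrt{11}}{-201} + 39741 = - \frac{-76 + \sqrt{11}}{201} + 39741 = \left(\frac{76}{201} - \frac{\sqrt{11}}{201}\right) + 39741 = \frac{7988017}{201} - \frac{\sqrt{11}}{201}$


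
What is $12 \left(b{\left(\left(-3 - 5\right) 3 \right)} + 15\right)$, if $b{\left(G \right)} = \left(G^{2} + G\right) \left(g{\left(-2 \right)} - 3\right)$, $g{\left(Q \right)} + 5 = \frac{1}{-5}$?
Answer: $- \frac{270684}{5} \approx -54137.0$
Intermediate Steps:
$g{\left(Q \right)} = - \frac{26}{5}$ ($g{\left(Q \right)} = -5 + \frac{1}{-5} = -5 - \frac{1}{5} = - \frac{26}{5}$)
$b{\left(G \right)} = - \frac{41 G}{5} - \frac{41 G^{2}}{5}$ ($b{\left(G \right)} = \left(G^{2} + G\right) \left(- \frac{26}{5} - 3\right) = \left(G + G^{2}\right) \left(- \frac{41}{5}\right) = - \frac{41 G}{5} - \frac{41 G^{2}}{5}$)
$12 \left(b{\left(\left(-3 - 5\right) 3 \right)} + 15\right) = 12 \left(- \frac{41 \left(-3 - 5\right) 3 \left(1 + \left(-3 - 5\right) 3\right)}{5} + 15\right) = 12 \left(- \frac{41 \left(\left(-8\right) 3\right) \left(1 - 24\right)}{5} + 15\right) = 12 \left(\left(- \frac{41}{5}\right) \left(-24\right) \left(1 - 24\right) + 15\right) = 12 \left(\left(- \frac{41}{5}\right) \left(-24\right) \left(-23\right) + 15\right) = 12 \left(- \frac{22632}{5} + 15\right) = 12 \left(- \frac{22557}{5}\right) = - \frac{270684}{5}$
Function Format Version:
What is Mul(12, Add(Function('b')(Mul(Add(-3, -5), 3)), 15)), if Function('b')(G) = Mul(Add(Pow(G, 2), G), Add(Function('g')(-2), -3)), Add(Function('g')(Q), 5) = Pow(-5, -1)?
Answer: Rational(-270684, 5) ≈ -54137.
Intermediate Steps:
Function('g')(Q) = Rational(-26, 5) (Function('g')(Q) = Add(-5, Pow(-5, -1)) = Add(-5, Rational(-1, 5)) = Rational(-26, 5))
Function('b')(G) = Add(Mul(Rational(-41, 5), G), Mul(Rational(-41, 5), Pow(G, 2))) (Function('b')(G) = Mul(Add(Pow(G, 2), G), Add(Rational(-26, 5), -3)) = Mul(Add(G, Pow(G, 2)), Rational(-41, 5)) = Add(Mul(Rational(-41, 5), G), Mul(Rational(-41, 5), Pow(G, 2))))
Mul(12, Add(Function('b')(Mul(Add(-3, -5), 3)), 15)) = Mul(12, Add(Mul(Rational(-41, 5), Mul(Add(-3, -5), 3), Add(1, Mul(Add(-3, -5), 3))), 15)) = Mul(12, Add(Mul(Rational(-41, 5), Mul(-8, 3), Add(1, Mul(-8, 3))), 15)) = Mul(12, Add(Mul(Rational(-41, 5), -24, Add(1, -24)), 15)) = Mul(12, Add(Mul(Rational(-41, 5), -24, -23), 15)) = Mul(12, Add(Rational(-22632, 5), 15)) = Mul(12, Rational(-22557, 5)) = Rational(-270684, 5)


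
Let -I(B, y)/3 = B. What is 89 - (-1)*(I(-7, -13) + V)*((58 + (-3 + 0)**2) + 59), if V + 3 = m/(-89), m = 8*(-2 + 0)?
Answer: 211789/89 ≈ 2379.7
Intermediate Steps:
I(B, y) = -3*B
m = -16 (m = 8*(-2) = -16)
V = -251/89 (V = -3 - 16/(-89) = -3 - 16*(-1/89) = -3 + 16/89 = -251/89 ≈ -2.8202)
89 - (-1)*(I(-7, -13) + V)*((58 + (-3 + 0)**2) + 59) = 89 - (-1)*(-3*(-7) - 251/89)*((58 + (-3 + 0)**2) + 59) = 89 - (-1)*(21 - 251/89)*((58 + (-3)**2) + 59) = 89 - (-1)*1618*((58 + 9) + 59)/89 = 89 - (-1)*1618*(67 + 59)/89 = 89 - (-1)*(1618/89)*126 = 89 - (-1)*203868/89 = 89 - 1*(-203868/89) = 89 + 203868/89 = 211789/89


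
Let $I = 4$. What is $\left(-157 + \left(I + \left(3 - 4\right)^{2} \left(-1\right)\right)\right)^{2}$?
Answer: $23716$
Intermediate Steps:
$\left(-157 + \left(I + \left(3 - 4\right)^{2} \left(-1\right)\right)\right)^{2} = \left(-157 + \left(4 + \left(3 - 4\right)^{2} \left(-1\right)\right)\right)^{2} = \left(-157 + \left(4 + \left(-1\right)^{2} \left(-1\right)\right)\right)^{2} = \left(-157 + \left(4 + 1 \left(-1\right)\right)\right)^{2} = \left(-157 + \left(4 - 1\right)\right)^{2} = \left(-157 + 3\right)^{2} = \left(-154\right)^{2} = 23716$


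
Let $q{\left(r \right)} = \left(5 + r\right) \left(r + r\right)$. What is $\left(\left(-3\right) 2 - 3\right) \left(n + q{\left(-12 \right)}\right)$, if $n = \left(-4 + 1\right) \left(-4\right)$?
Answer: $-1620$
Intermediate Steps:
$n = 12$ ($n = \left(-3\right) \left(-4\right) = 12$)
$q{\left(r \right)} = 2 r \left(5 + r\right)$ ($q{\left(r \right)} = \left(5 + r\right) 2 r = 2 r \left(5 + r\right)$)
$\left(\left(-3\right) 2 - 3\right) \left(n + q{\left(-12 \right)}\right) = \left(\left(-3\right) 2 - 3\right) \left(12 + 2 \left(-12\right) \left(5 - 12\right)\right) = \left(-6 - 3\right) \left(12 + 2 \left(-12\right) \left(-7\right)\right) = - 9 \left(12 + 168\right) = \left(-9\right) 180 = -1620$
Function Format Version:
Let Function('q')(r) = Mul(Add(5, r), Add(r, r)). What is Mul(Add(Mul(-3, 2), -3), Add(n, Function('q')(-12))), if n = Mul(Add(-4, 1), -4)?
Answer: -1620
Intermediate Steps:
n = 12 (n = Mul(-3, -4) = 12)
Function('q')(r) = Mul(2, r, Add(5, r)) (Function('q')(r) = Mul(Add(5, r), Mul(2, r)) = Mul(2, r, Add(5, r)))
Mul(Add(Mul(-3, 2), -3), Add(n, Function('q')(-12))) = Mul(Add(Mul(-3, 2), -3), Add(12, Mul(2, -12, Add(5, -12)))) = Mul(Add(-6, -3), Add(12, Mul(2, -12, -7))) = Mul(-9, Add(12, 168)) = Mul(-9, 180) = -1620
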